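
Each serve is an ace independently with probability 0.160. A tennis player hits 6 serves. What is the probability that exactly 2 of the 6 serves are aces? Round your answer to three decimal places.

X ~ Binomial(n=6, p=0.16).
P(X=2) = C(6,2) · p^2 · (1−p)^4
= 15 · 0.0256 · 0.49787 = 0.19118

0.191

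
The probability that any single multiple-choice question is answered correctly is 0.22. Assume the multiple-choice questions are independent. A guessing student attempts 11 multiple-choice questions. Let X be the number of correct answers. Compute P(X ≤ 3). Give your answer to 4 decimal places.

0.7919

X ~ Binomial(11, 0.22); P(X ≤ 3) = Σ C(11,k) p^k (1−p)^(11−k) over k:
  k=0: C(11,0)·0.22^0·0.78^11 = 0.065019
  k=1: C(11,1)·0.22^1·0.78^10 = 0.201726
  k=2: C(11,2)·0.22^2·0.78^9 = 0.284485
  k=3: C(11,3)·0.22^3·0.78^8 = 0.240718
Total = 0.791948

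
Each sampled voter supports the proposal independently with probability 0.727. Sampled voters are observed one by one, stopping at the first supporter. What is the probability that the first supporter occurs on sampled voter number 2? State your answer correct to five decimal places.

0.19847

Geometric (trials to first success), p = 0.727.
P(Y = 2) = (1−p)^1 · p = 0.273 · 0.727 = 0.1984710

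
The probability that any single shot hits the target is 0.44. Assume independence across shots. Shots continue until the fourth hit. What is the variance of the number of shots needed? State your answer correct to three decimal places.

Y = total shots until the fourth success; negative binomial with r=4, p=0.44.
Var(Y) = r(1−p)/p² = 4·0.56 / 0.44² = 11.57025

11.570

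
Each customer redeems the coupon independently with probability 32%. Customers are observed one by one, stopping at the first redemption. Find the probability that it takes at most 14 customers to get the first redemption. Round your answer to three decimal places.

0.995

Y = number of customers to the first success; geometric, p = 0.32.
P(Y ≤ 14) = 1 − (1−p)^14 = 1 − 0.00452 = 0.99548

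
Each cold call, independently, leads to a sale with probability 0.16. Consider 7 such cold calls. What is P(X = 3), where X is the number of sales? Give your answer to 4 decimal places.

0.0714

X ~ Binomial(n=7, p=0.16).
P(X=3) = C(7,3) · p^3 · (1−p)^4
= 35 · 0.004096 · 0.49787 = 0.071375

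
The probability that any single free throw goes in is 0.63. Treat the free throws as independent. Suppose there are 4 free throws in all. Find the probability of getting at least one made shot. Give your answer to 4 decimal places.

P(at least one) = 1 − P(none) = 1 − (1 − 0.63)^4
= 1 − 0.018742 = 0.981258

0.9813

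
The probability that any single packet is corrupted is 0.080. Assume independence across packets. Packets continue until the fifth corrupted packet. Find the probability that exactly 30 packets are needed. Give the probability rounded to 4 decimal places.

Y = trial on which the fifth success occurs; negative binomial, r=5, p=0.08.
P(Y=30) = C(29,4) · p^5 · (1−p)^25
= 23751 · 3.2768e-06 · 0.12436 = 0.009679

0.0097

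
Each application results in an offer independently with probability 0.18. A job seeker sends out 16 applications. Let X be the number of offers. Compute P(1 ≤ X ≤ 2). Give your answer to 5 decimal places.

0.38837

X ~ Binomial(16, 0.18); P(1 ≤ X ≤ 2) = Σ C(16,k) p^k (1−p)^(16−k) over k:
  k=1: C(16,1)·0.18^1·0.82^15 = 0.1467575
  k=2: C(16,2)·0.18^2·0.82^14 = 0.2416129
Total = 0.3883704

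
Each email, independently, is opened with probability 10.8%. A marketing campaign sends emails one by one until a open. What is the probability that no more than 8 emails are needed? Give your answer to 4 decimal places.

Y = number of emails to the first success; geometric, p = 0.108.
P(Y ≤ 8) = 1 − (1−p)^8 = 1 − 0.400792 = 0.599208

0.5992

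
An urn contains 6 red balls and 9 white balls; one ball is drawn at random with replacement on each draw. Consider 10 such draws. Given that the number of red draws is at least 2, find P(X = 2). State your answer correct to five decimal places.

X ~ Binomial(10, 0.40). Want P(X=2 | X≥2) = P(X=2) / P(X≥2).
P(X=2) = C(10,2)·0.40^2·0.60^8 = 0.1209324
P(X≥2) = 1 − 0.0060466 − 0.0403108 = 0.9536426
Ratio = 0.1209324 / 0.9536426 = 0.1268110

0.12681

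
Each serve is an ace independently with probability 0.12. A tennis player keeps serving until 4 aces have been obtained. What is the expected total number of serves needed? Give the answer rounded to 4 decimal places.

Y = total serves until the fourth success; negative binomial with r=4, p=0.12.
E[Y] = r / p = 4 / 0.12 = 33.333333

33.3333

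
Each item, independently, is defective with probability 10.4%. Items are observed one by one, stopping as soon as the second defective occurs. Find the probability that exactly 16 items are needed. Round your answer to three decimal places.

0.035

Y = trial on which the second success occurs; negative binomial, r=2, p=0.104.
P(Y=16) = C(15,1) · p^2 · (1−p)^14
= 15 · 0.010816 · 0.21494 = 0.03487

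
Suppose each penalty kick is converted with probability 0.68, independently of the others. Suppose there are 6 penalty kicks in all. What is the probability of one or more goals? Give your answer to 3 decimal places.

P(at least one) = 1 − P(none) = 1 − (1 − 0.68)^6
= 1 − 0.00107 = 0.99893

0.999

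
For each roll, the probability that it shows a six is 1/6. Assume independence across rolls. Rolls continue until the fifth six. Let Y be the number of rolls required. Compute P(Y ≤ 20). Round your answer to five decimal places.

Finishing within 20 rolls ⇔ at least 5 successes in the first 20. With X ~ Binomial(20, 0.166667), P(Y ≤ 20) = 1 − P(X ≤ 4).
  k=0: C(20,0)·0.166667^0·0.833333^20 = 0.0260841
  k=1: C(20,1)·0.166667^1·0.833333^19 = 0.1043362
  k=2: C(20,2)·0.166667^2·0.833333^18 = 0.1982388
  k=3: C(20,3)·0.166667^3·0.833333^17 = 0.2378866
  k=4: C(20,4)·0.166667^4·0.833333^16 = 0.2022036
1 − 0.7687492 = 0.2312508

0.23125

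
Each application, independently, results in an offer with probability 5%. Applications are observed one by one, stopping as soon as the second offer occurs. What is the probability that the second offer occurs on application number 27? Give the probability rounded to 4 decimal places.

0.0180

Y = trial on which the second success occurs; negative binomial, r=2, p=0.05.
P(Y=27) = C(26,1) · p^2 · (1−p)^25
= 26 · 0.0025 · 0.27739 = 0.018030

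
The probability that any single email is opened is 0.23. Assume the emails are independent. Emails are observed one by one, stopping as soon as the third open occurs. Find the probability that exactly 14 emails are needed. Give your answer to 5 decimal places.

0.05354

Y = trial on which the third success occurs; negative binomial, r=3, p=0.23.
P(Y=14) = C(13,2) · p^3 · (1−p)^11
= 78 · 0.012167 · 0.056415 = 0.0535397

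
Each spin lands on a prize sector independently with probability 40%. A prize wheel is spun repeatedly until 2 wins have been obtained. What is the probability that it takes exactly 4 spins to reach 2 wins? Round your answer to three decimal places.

0.173

Y = trial on which the second success occurs; negative binomial, r=2, p=0.40.
P(Y=4) = C(3,1) · p^2 · (1−p)^2
= 3 · 0.16 · 0.36 = 0.17280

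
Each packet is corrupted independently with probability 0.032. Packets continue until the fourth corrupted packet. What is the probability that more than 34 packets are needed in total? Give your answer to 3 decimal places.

0.977

Needing more than 34 packets ⇔ fewer than 4 successes in the first 34. With X ~ Binomial(34, 0.032), P(Y > 34) = P(X ≤ 3).
  k=0: C(34,0)·0.032^0·0.968^34 = 0.33095
  k=1: C(34,1)·0.032^1·0.968^33 = 0.37198
  k=2: C(34,2)·0.032^2·0.968^32 = 0.20290
  k=3: C(34,3)·0.032^3·0.968^31 = 0.07154
P(X ≤ 3) = 0.97737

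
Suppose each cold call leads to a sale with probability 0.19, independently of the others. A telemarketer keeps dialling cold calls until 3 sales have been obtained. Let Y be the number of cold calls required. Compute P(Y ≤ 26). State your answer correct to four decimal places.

0.8957

Finishing within 26 cold calls ⇔ at least 3 successes in the first 26. With X ~ Binomial(26, 0.19), P(Y ≤ 26) = 1 − P(X ≤ 2).
  k=0: C(26,0)·0.19^0·0.81^26 = 0.004175
  k=1: C(26,1)·0.19^1·0.81^25 = 0.025460
  k=2: C(26,2)·0.19^2·0.81^24 = 0.074650
1 − 0.104284 = 0.895716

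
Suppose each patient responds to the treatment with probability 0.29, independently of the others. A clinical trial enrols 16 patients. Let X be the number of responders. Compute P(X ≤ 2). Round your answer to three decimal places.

X ~ Binomial(16, 0.29); P(X ≤ 2) = Σ C(16,k) p^k (1−p)^(16−k) over k:
  k=0: C(16,0)·0.29^0·0.71^16 = 0.00417
  k=1: C(16,1)·0.29^1·0.71^15 = 0.02725
  k=2: C(16,2)·0.29^2·0.71^14 = 0.08348
Total = 0.11490

0.115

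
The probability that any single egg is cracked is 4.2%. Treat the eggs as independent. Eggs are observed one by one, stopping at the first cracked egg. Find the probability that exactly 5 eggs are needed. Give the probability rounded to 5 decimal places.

Geometric (trials to first success), p = 0.042.
P(Y = 5) = (1−p)^4 · p = 0.84229 · 0.042 = 0.0353762

0.03538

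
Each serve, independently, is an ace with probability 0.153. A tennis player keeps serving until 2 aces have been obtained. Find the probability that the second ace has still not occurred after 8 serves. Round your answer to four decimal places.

Needing more than 8 serves ⇔ fewer than 2 successes in the first 8. With X ~ Binomial(8, 0.153), P(Y > 8) = P(X ≤ 1).
  k=0: C(8,0)·0.153^0·0.847^8 = 0.264891
  k=1: C(8,1)·0.153^1·0.847^7 = 0.382794
P(X ≤ 1) = 0.647685

0.6477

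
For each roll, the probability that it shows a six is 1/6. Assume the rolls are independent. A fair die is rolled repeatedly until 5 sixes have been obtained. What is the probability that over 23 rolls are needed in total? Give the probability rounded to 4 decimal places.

Needing more than 23 rolls ⇔ fewer than 5 successes in the first 23. With X ~ Binomial(23, 0.166667), P(Y > 23) = P(X ≤ 4).
  k=0: C(23,0)·0.166667^0·0.833333^23 = 0.015095
  k=1: C(23,1)·0.166667^1·0.833333^22 = 0.069437
  k=2: C(23,2)·0.166667^2·0.833333^21 = 0.152761
  k=3: C(23,3)·0.166667^3·0.833333^20 = 0.213865
  k=4: C(23,4)·0.166667^4·0.833333^19 = 0.213865
P(X ≤ 4) = 0.665023

0.6650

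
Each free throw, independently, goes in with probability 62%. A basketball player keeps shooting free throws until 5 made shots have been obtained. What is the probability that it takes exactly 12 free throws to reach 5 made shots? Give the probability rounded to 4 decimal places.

0.0346

Y = trial on which the fifth success occurs; negative binomial, r=5, p=0.62.
P(Y=12) = C(11,4) · p^5 · (1−p)^7
= 330 · 0.091613 · 0.0011442 = 0.034591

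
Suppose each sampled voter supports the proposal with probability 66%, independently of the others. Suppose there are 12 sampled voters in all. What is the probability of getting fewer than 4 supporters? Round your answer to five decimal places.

0.00449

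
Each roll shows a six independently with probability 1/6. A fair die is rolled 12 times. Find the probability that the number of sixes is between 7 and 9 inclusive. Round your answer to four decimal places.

0.0013

X ~ Binomial(12, 0.166667); P(7 ≤ X ≤ 9) = Σ C(12,k) p^k (1−p)^(12−k) over k:
  k=7: C(12,7)·0.166667^7·0.833333^5 = 0.001137
  k=8: C(12,8)·0.166667^8·0.833333^4 = 0.000142
  k=9: C(12,9)·0.166667^9·0.833333^3 = 0.000013
Total = 0.001292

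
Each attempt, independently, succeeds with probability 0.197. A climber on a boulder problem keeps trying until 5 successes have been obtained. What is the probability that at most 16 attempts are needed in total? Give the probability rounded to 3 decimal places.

Finishing within 16 attempts ⇔ at least 5 successes in the first 16. With X ~ Binomial(16, 0.197), P(Y ≤ 16) = 1 − P(X ≤ 4).
  k=0: C(16,0)·0.197^0·0.803^16 = 0.02988
  k=1: C(16,1)·0.197^1·0.803^15 = 0.11731
  k=2: C(16,2)·0.197^2·0.803^14 = 0.21584
  k=3: C(16,3)·0.197^3·0.803^13 = 0.24711
  k=4: C(16,4)·0.197^4·0.803^12 = 0.19703
1 − 0.80716 = 0.19284

0.193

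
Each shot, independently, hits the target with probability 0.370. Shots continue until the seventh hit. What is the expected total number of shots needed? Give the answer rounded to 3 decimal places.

18.919

Y = total shots until the seventh success; negative binomial with r=7, p=0.37.
E[Y] = r / p = 7 / 0.37 = 18.91892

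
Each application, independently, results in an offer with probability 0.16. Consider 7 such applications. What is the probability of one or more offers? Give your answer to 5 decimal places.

0.70491

P(at least one) = 1 − P(none) = 1 − (1 − 0.16)^7
= 1 − 0.2950903 = 0.7049097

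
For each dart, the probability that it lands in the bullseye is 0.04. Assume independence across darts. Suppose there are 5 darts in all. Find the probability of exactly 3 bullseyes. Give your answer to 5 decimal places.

0.00059

X ~ Binomial(n=5, p=0.04).
P(X=3) = C(5,3) · p^3 · (1−p)^2
= 10 · 6.4e-05 · 0.9216 = 0.0005898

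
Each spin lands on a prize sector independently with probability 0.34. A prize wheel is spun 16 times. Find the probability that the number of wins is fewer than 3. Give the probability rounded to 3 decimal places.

X ~ Binomial(16, 0.34); P(X ≤ 2) = Σ C(16,k) p^k (1−p)^(16−k) over k:
  k=0: C(16,0)·0.34^0·0.66^16 = 0.00130
  k=1: C(16,1)·0.34^1·0.66^15 = 0.01068
  k=2: C(16,2)·0.34^2·0.66^14 = 0.04128
Total = 0.05326

0.053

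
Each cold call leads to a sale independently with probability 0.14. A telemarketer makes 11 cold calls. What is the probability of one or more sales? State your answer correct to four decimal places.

0.8097

P(at least one) = 1 − P(none) = 1 − (1 − 0.14)^11
= 1 − 0.190319 = 0.809681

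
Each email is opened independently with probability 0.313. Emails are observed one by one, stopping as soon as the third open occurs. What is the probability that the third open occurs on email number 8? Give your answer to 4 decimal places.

Y = trial on which the third success occurs; negative binomial, r=3, p=0.313.
P(Y=8) = C(7,2) · p^3 · (1−p)^5
= 21 · 0.030664 · 0.15303 = 0.098545

0.0985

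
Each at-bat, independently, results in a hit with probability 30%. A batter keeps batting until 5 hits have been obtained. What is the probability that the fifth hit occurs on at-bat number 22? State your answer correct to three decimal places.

0.034

Y = trial on which the fifth success occurs; negative binomial, r=5, p=0.30.
P(Y=22) = C(21,4) · p^5 · (1−p)^17
= 5985 · 0.00243 · 0.0023263 = 0.03383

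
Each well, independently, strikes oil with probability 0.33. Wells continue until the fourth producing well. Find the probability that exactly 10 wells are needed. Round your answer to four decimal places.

Y = trial on which the fourth success occurs; negative binomial, r=4, p=0.33.
P(Y=10) = C(9,3) · p^4 · (1−p)^6
= 84 · 0.011859 · 0.090458 = 0.090112

0.0901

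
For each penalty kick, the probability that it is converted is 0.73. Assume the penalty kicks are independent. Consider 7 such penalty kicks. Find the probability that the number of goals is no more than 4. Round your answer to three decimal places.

0.286

X ~ Binomial(7, 0.73); P(X ≤ 4) = Σ C(7,k) p^k (1−p)^(7−k) over k:
  k=0: C(7,0)·0.73^0·0.27^7 = 0.00010
  k=1: C(7,1)·0.73^1·0.27^6 = 0.00198
  k=2: C(7,2)·0.73^2·0.27^5 = 0.01606
  k=3: C(7,3)·0.73^3·0.27^4 = 0.07236
  k=4: C(7,4)·0.73^4·0.27^3 = 0.19564
Total = 0.28614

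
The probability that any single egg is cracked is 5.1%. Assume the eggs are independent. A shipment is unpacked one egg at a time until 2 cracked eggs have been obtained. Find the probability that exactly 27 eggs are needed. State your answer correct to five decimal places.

0.01827

Y = trial on which the second success occurs; negative binomial, r=2, p=0.051.
P(Y=27) = C(26,1) · p^2 · (1−p)^25
= 26 · 0.002601 · 0.27018 = 0.0182713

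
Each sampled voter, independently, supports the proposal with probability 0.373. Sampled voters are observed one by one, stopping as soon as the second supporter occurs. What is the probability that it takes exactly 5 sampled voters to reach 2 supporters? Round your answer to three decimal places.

0.137

Y = trial on which the second success occurs; negative binomial, r=2, p=0.373.
P(Y=5) = C(4,1) · p^2 · (1−p)^3
= 4 · 0.13913 · 0.24649 = 0.13718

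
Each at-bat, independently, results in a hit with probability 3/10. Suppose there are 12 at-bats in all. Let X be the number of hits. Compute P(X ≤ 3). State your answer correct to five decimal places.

0.49252

X ~ Binomial(12, 0.30); P(X ≤ 3) = Σ C(12,k) p^k (1−p)^(12−k) over k:
  k=0: C(12,0)·0.30^0·0.70^12 = 0.0138413
  k=1: C(12,1)·0.30^1·0.70^11 = 0.0711838
  k=2: C(12,2)·0.30^2·0.70^10 = 0.1677903
  k=3: C(12,3)·0.30^3·0.70^9 = 0.2397004
Total = 0.4925158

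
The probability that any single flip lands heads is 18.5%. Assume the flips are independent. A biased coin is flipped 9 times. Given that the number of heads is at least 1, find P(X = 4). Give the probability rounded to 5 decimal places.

0.06308

X ~ Binomial(9, 0.185). Want P(X=4 | X≥1) = P(X=4) / P(X≥1).
P(X=4) = C(9,4)·0.185^4·0.815^5 = 0.0530696
P(X≥1) = 1 − 0.1586421 = 0.8413579
Ratio = 0.0530696 / 0.8413579 = 0.0630761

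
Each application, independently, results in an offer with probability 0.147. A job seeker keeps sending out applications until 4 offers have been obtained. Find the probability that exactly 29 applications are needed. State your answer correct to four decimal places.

0.0287

Y = trial on which the fourth success occurs; negative binomial, r=4, p=0.147.
P(Y=29) = C(28,3) · p^4 · (1−p)^25
= 3276 · 0.00046695 · 0.018781 = 0.028730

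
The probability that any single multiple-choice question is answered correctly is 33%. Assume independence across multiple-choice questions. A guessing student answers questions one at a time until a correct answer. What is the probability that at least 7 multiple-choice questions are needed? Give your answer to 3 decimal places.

0.090

Y = number of multiple-choice questions to the first success; geometric, p = 0.33.
P(Y > 6) = P(first 6 all fail) = (1−p)^6 = 0.09046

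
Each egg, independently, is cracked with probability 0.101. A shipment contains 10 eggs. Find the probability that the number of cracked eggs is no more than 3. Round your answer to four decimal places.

X ~ Binomial(10, 0.101); P(X ≤ 3) = Σ C(10,k) p^k (1−p)^(10−k) over k:
  k=0: C(10,0)·0.101^0·0.899^10 = 0.344824
  k=1: C(10,1)·0.101^1·0.899^9 = 0.387399
  k=2: C(10,2)·0.101^2·0.899^8 = 0.195854
  k=3: C(10,3)·0.101^3·0.899^7 = 0.058676
Total = 0.986753

0.9868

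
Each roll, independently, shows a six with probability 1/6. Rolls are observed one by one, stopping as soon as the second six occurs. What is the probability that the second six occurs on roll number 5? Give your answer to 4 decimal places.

Y = trial on which the second success occurs; negative binomial, r=2, p=0.166667.
P(Y=5) = C(4,1) · p^2 · (1−p)^3
= 4 · 0.027778 · 0.5787 = 0.064300

0.0643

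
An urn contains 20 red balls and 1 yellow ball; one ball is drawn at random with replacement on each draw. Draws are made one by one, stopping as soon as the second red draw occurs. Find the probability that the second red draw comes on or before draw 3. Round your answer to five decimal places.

Finishing within 3 draws ⇔ at least 2 successes in the first 3. With X ~ Binomial(3, 0.952381), P(Y ≤ 3) = 1 − P(X ≤ 1).
  k=0: C(3,0)·0.952381^0·0.047619^3 = 0.0001080
  k=1: C(3,1)·0.952381^1·0.047619^2 = 0.0064788
1 − 0.0065868 = 0.9934132

0.99341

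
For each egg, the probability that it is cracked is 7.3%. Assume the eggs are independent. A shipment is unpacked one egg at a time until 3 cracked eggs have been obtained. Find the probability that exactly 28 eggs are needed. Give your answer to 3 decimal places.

0.021

Y = trial on which the third success occurs; negative binomial, r=3, p=0.073.
P(Y=28) = C(27,2) · p^3 · (1−p)^25
= 351 · 0.00038902 · 0.15031 = 0.02052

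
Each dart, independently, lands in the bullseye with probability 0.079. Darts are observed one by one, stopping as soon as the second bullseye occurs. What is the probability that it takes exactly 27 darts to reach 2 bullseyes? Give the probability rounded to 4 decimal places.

0.0207

Y = trial on which the second success occurs; negative binomial, r=2, p=0.079.
P(Y=27) = C(26,1) · p^2 · (1−p)^25
= 26 · 0.006241 · 0.12779 = 0.020736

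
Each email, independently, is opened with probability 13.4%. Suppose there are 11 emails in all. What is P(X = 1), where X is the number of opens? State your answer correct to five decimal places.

X ~ Binomial(n=11, p=0.134).
P(X=1) = C(11,1) · p^1 · (1−p)^10
= 11 · 0.134 · 0.23724 = 0.3496845

0.34968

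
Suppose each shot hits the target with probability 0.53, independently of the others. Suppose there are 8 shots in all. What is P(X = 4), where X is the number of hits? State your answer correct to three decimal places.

0.270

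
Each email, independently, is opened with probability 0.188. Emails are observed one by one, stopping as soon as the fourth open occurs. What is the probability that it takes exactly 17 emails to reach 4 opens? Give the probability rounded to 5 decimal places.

0.04667

Y = trial on which the fourth success occurs; negative binomial, r=4, p=0.188.
P(Y=17) = C(16,3) · p^4 · (1−p)^13
= 560 · 0.0012492 · 0.066716 = 0.0466711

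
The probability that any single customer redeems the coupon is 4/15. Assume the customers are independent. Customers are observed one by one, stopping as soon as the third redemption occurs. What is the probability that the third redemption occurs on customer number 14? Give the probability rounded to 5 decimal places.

0.04879

Y = trial on which the third success occurs; negative binomial, r=3, p=0.266667.
P(Y=14) = C(13,2) · p^3 · (1−p)^11
= 78 · 0.018963 · 0.032985 = 0.0487884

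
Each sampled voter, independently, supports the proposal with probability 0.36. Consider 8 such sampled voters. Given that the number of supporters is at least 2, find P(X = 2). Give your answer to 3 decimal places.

X ~ Binomial(8, 0.36). Want P(X=2 | X≥2) = P(X=2) / P(X≥2).
P(X=2) = C(8,2)·0.36^2·0.64^6 = 0.24937
P(X≥2) = 1 − 0.02815 − 0.12666 = 0.84519
Ratio = 0.24937 / 0.84519 = 0.29505

0.295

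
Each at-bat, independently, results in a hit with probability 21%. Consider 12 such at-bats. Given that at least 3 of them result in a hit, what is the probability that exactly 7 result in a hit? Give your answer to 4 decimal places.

X ~ Binomial(12, 0.21). Want P(X=7 | X≥3) = P(X=7) / P(X≥3).
P(X=7) = C(12,7)·0.21^7·0.79^5 = 0.004389
P(X≥3) = 1 − 0.059092 − 0.188494 − 0.275584 = 0.476830
Ratio = 0.004389 / 0.476830 = 0.009205

0.0092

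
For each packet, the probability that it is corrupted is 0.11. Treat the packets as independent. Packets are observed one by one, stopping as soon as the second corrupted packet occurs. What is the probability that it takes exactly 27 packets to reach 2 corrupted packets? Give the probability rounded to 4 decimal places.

Y = trial on which the second success occurs; negative binomial, r=2, p=0.11.
P(Y=27) = C(26,1) · p^2 · (1−p)^25
= 26 · 0.0121 · 0.054294 = 0.017081

0.0171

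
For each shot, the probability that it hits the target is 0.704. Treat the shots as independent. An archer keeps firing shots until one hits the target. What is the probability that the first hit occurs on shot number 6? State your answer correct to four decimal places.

0.0016

Geometric (trials to first success), p = 0.704.
P(Y = 6) = (1−p)^5 · p = 0.0022723 · 0.704 = 0.001600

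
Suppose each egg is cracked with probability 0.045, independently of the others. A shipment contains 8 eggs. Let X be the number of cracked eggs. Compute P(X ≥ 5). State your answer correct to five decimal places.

X ~ Binomial(8, 0.045); P(X ≥ 5) = Σ C(8,k) p^k (1−p)^(8−k) over k:
  k=5: C(8,5)·0.045^5·0.955^3 = 0.0000090
  k=6: C(8,6)·0.045^6·0.955^2 = 0.0000002
  k=7: C(8,7)·0.045^7·0.955^1 = 0.0000000
  k=8: C(8,8)·0.045^8·0.955^0 = 0.0000000
Total = 0.0000092

0.00001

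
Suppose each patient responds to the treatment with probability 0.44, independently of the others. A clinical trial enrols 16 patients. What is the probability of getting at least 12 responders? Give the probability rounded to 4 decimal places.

0.0121

X ~ Binomial(16, 0.44); P(X ≥ 12) = Σ C(16,k) p^k (1−p)^(16−k) over k:
  k=12: C(16,12)·0.44^12·0.56^4 = 0.009424
  k=13: C(16,13)·0.44^13·0.56^3 = 0.002278
  k=14: C(16,14)·0.44^14·0.56^2 = 0.000384
  k=15: C(16,15)·0.44^15·0.56^1 = 0.000040
  k=16: C(16,16)·0.44^16·0.56^0 = 0.000002
Total = 0.012129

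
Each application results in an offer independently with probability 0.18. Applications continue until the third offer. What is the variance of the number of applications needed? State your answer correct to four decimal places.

75.9259

Y = total applications until the third success; negative binomial with r=3, p=0.18.
Var(Y) = r(1−p)/p² = 3·0.82 / 0.18² = 75.925926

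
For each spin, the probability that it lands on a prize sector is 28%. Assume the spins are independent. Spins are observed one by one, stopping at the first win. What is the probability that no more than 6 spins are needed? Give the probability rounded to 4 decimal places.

Y = number of spins to the first success; geometric, p = 0.28.
P(Y ≤ 6) = 1 − (1−p)^6 = 1 − 0.139314 = 0.860686

0.8607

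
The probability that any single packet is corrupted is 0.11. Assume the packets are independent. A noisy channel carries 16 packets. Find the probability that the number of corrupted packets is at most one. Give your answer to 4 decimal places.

0.4614

X ~ Binomial(16, 0.11); P(X ≤ 1) = Σ C(16,k) p^k (1−p)^(16−k) over k:
  k=0: C(16,0)·0.11^0·0.89^16 = 0.154967
  k=1: C(16,1)·0.11^1·0.89^15 = 0.306452
Total = 0.461420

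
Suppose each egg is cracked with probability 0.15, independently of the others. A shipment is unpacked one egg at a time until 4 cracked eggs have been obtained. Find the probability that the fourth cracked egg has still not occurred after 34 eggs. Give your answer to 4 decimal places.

Needing more than 34 eggs ⇔ fewer than 4 successes in the first 34. With X ~ Binomial(34, 0.15), P(Y > 34) = P(X ≤ 3).
  k=0: C(34,0)·0.15^0·0.85^34 = 0.003983
  k=1: C(34,1)·0.15^1·0.85^33 = 0.023900
  k=2: C(34,2)·0.15^2·0.85^32 = 0.069591
  k=3: C(34,3)·0.15^3·0.85^31 = 0.130994
P(X ≤ 3) = 0.228468

0.2285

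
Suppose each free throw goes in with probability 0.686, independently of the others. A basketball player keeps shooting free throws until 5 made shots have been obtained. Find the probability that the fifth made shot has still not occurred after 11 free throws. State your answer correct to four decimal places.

Needing more than 11 free throws ⇔ fewer than 5 successes in the first 11. With X ~ Binomial(11, 0.686), P(Y > 11) = P(X ≤ 4).
  k=0: C(11,0)·0.686^0·0.314^11 = 0.000003
  k=1: C(11,1)·0.686^1·0.314^10 = 0.000070
  k=2: C(11,2)·0.686^2·0.314^9 = 0.000768
  k=3: C(11,3)·0.686^3·0.314^8 = 0.005034
  k=4: C(11,4)·0.686^4·0.314^7 = 0.021995
P(X ≤ 4) = 0.027870

0.0279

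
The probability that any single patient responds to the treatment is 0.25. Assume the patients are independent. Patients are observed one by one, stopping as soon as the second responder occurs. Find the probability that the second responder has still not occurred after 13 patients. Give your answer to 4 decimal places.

Needing more than 13 patients ⇔ fewer than 2 successes in the first 13. With X ~ Binomial(13, 0.25), P(Y > 13) = P(X ≤ 1).
  k=0: C(13,0)·0.25^0·0.75^13 = 0.023757
  k=1: C(13,1)·0.25^1·0.75^12 = 0.102948
P(X ≤ 1) = 0.126705

0.1267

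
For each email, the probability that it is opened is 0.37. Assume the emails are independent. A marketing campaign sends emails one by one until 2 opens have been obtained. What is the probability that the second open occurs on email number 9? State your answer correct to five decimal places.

0.04314

Y = trial on which the second success occurs; negative binomial, r=2, p=0.37.
P(Y=9) = C(8,1) · p^2 · (1−p)^7
= 8 · 0.1369 · 0.03939 = 0.0431397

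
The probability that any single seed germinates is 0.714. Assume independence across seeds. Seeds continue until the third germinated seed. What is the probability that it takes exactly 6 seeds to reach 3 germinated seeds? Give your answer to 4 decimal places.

0.0852

Y = trial on which the third success occurs; negative binomial, r=3, p=0.714.
P(Y=6) = C(5,2) · p^3 · (1−p)^3
= 10 · 0.36399 · 0.023394 = 0.085152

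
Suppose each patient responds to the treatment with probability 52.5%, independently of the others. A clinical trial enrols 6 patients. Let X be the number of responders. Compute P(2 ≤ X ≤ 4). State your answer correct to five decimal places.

0.77774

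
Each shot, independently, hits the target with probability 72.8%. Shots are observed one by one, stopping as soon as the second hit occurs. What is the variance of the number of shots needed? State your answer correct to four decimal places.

1.0264

Y = total shots until the second success; negative binomial with r=2, p=0.728.
Var(Y) = r(1−p)/p² = 2·0.272 / 0.728² = 1.026446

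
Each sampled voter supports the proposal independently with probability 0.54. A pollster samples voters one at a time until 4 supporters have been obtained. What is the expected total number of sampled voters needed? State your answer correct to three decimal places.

7.407

Y = total sampled voters until the fourth success; negative binomial with r=4, p=0.54.
E[Y] = r / p = 4 / 0.54 = 7.40741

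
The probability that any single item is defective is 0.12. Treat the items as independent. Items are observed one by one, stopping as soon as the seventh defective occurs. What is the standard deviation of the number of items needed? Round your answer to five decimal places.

Y = total items until the seventh success; negative binomial with r=7, p=0.12.
SD(Y) = √[r(1−p)/p²] = √(427.7777778) = 20.6827894

20.68279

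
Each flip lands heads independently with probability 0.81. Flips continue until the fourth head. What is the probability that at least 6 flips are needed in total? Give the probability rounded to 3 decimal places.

Needing more than 5 flips ⇔ fewer than 4 successes in the first 5. With X ~ Binomial(5, 0.81), P(Y > 5) = P(X ≤ 3).
  k=0: C(5,0)·0.81^0·0.19^5 = 0.00025
  k=1: C(5,1)·0.81^1·0.19^4 = 0.00528
  k=2: C(5,2)·0.81^2·0.19^3 = 0.04500
  k=3: C(5,3)·0.81^3·0.19^2 = 0.19185
P(X ≤ 3) = 0.24238

0.242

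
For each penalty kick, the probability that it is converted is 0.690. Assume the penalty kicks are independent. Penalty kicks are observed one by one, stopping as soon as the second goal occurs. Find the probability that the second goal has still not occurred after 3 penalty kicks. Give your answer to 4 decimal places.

0.2287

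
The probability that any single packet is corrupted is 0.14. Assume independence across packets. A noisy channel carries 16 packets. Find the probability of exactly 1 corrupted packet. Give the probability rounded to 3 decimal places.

0.233

X ~ Binomial(n=16, p=0.14).
P(X=1) = C(16,1) · p^1 · (1−p)^15
= 16 · 0.14 · 0.10411 = 0.23320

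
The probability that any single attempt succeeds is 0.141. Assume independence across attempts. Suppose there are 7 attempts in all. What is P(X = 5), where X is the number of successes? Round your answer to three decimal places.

X ~ Binomial(n=7, p=0.141).
P(X=5) = C(7,5) · p^5 · (1−p)^2
= 21 · 5.5731e-05 · 0.73788 = 0.00086

0.001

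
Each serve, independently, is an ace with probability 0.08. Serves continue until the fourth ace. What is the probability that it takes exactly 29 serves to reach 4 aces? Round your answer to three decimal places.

0.017

Y = trial on which the fourth success occurs; negative binomial, r=4, p=0.08.
P(Y=29) = C(28,3) · p^4 · (1−p)^25
= 3276 · 4.096e-05 · 0.12436 = 0.01669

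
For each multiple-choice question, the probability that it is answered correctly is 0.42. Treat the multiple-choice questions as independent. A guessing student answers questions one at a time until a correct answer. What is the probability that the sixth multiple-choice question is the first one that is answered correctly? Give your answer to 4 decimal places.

0.0276

Geometric (trials to first success), p = 0.42.
P(Y = 6) = (1−p)^5 · p = 0.065636 · 0.42 = 0.027567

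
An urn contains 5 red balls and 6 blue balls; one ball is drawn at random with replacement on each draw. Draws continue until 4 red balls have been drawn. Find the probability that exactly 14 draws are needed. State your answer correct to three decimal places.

Y = trial on which the fourth success occurs; negative binomial, r=4, p=0.454545.
P(Y=14) = C(13,3) · p^4 · (1−p)^10
= 286 · 0.042688 · 0.0023312 = 0.02846

0.028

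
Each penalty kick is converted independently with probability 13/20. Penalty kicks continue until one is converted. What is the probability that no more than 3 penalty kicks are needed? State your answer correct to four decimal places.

0.9571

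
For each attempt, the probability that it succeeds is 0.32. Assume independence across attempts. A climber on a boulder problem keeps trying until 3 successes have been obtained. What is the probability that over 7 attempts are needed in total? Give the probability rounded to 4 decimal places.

0.6013

Needing more than 7 attempts ⇔ fewer than 3 successes in the first 7. With X ~ Binomial(7, 0.32), P(Y > 7) = P(X ≤ 2).
  k=0: C(7,0)·0.32^0·0.68^7 = 0.067230
  k=1: C(7,1)·0.32^1·0.68^6 = 0.221463
  k=2: C(7,2)·0.32^2·0.68^5 = 0.312654
P(X ≤ 2) = 0.601347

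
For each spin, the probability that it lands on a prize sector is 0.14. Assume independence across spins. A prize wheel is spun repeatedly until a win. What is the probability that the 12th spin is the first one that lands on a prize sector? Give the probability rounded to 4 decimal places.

Geometric (trials to first success), p = 0.14.
P(Y = 12) = (1−p)^11 · p = 0.19032 · 0.14 = 0.026645

0.0266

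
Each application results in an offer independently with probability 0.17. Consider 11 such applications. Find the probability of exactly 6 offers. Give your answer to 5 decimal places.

0.00439

X ~ Binomial(n=11, p=0.17).
P(X=6) = C(11,6) · p^6 · (1−p)^5
= 462 · 2.4138e-05 · 0.3939 = 0.0043926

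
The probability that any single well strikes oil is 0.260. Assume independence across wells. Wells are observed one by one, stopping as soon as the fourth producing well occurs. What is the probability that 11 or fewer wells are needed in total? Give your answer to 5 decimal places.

Finishing within 11 wells ⇔ at least 4 successes in the first 11. With X ~ Binomial(11, 0.26), P(Y ≤ 11) = 1 − P(X ≤ 3).
  k=0: C(11,0)·0.26^0·0.74^11 = 0.0364375
  k=1: C(11,1)·0.26^1·0.74^10 = 0.1408261
  k=2: C(11,2)·0.26^2·0.74^9 = 0.2473972
  k=3: C(11,3)·0.26^3·0.74^8 = 0.2607701
1 − 0.6854310 = 0.3145690

0.31457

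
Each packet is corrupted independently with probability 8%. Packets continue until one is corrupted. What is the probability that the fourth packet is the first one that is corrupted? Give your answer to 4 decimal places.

Geometric (trials to first success), p = 0.08.
P(Y = 4) = (1−p)^3 · p = 0.77869 · 0.08 = 0.062295

0.0623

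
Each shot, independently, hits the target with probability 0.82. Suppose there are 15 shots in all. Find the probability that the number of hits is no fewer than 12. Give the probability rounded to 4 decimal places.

0.7218

X ~ Binomial(15, 0.82); P(X ≥ 12) = Σ C(15,k) p^k (1−p)^(15−k) over k:
  k=12: C(15,12)·0.82^12·0.18^3 = 0.245242
  k=13: C(15,13)·0.82^13·0.18^2 = 0.257819
  k=14: C(15,14)·0.82^14·0.18^1 = 0.167787
  k=15: C(15,15)·0.82^15·0.18^0 = 0.050957
Total = 0.721805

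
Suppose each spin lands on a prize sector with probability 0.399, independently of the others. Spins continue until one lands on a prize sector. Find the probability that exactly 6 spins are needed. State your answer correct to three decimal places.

Geometric (trials to first success), p = 0.399.
P(Y = 6) = (1−p)^5 · p = 0.07841 · 0.399 = 0.03129

0.031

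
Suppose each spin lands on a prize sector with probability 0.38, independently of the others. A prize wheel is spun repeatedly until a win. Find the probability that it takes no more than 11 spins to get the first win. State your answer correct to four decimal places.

Y = number of spins to the first success; geometric, p = 0.38.
P(Y ≤ 11) = 1 − (1−p)^11 = 1 − 0.005204 = 0.994796

0.9948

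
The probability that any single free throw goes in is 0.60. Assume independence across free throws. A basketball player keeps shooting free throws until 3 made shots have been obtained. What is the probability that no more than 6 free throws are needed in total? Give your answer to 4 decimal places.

0.8208

Finishing within 6 free throws ⇔ at least 3 successes in the first 6. With X ~ Binomial(6, 0.60), P(Y ≤ 6) = 1 − P(X ≤ 2).
  k=0: C(6,0)·0.60^0·0.40^6 = 0.004096
  k=1: C(6,1)·0.60^1·0.40^5 = 0.036864
  k=2: C(6,2)·0.60^2·0.40^4 = 0.138240
1 − 0.179200 = 0.820800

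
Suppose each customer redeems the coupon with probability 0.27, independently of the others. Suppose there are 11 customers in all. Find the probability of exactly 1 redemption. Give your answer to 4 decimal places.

0.1276

X ~ Binomial(n=11, p=0.27).
P(X=1) = C(11,1) · p^1 · (1−p)^10
= 11 · 0.27 · 0.042976 = 0.127639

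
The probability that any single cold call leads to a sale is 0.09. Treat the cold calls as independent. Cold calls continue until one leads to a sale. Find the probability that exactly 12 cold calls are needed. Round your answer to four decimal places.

Geometric (trials to first success), p = 0.09.
P(Y = 12) = (1−p)^11 · p = 0.35437 · 0.09 = 0.031893

0.0319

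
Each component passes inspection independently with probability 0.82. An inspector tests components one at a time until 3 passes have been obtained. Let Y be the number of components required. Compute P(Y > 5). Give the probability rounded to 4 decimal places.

Needing more than 5 components ⇔ fewer than 3 successes in the first 5. With X ~ Binomial(5, 0.82), P(Y > 5) = P(X ≤ 2).
  k=0: C(5,0)·0.82^0·0.18^5 = 0.000189
  k=1: C(5,1)·0.82^1·0.18^4 = 0.004304
  k=2: C(5,2)·0.82^2·0.18^3 = 0.039214
P(X ≤ 2) = 0.043707

0.0437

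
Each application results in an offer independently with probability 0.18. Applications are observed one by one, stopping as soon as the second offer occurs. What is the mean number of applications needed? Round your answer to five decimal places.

11.11111

Y = total applications until the second success; negative binomial with r=2, p=0.18.
E[Y] = r / p = 2 / 0.18 = 11.1111111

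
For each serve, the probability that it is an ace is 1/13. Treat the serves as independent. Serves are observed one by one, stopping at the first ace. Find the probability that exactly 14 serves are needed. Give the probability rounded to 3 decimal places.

0.027

Geometric (trials to first success), p = 0.076923.
P(Y = 14) = (1−p)^13 · p = 0.35326 · 0.076923 = 0.02717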